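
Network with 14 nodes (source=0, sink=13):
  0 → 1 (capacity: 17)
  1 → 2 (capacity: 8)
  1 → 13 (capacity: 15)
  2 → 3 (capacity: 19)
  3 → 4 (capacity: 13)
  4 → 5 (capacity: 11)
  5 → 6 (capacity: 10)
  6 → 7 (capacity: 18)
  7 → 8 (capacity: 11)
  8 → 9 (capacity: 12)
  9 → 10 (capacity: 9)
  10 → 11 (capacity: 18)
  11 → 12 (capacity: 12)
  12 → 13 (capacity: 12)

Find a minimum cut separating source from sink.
Min cut value = 17, edges: (0,1)

Min cut value: 17
Partition: S = [0], T = [1, 2, 3, 4, 5, 6, 7, 8, 9, 10, 11, 12, 13]
Cut edges: (0,1)

By max-flow min-cut theorem, max flow = min cut = 17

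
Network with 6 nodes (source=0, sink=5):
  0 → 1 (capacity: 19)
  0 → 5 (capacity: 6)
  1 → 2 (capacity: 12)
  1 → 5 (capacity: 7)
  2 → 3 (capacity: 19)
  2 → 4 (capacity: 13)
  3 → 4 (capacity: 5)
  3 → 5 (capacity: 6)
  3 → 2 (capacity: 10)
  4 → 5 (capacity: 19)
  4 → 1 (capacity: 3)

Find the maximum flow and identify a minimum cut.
Max flow = 25, Min cut edges: (0,5), (1,2), (1,5)

Maximum flow: 25
Minimum cut: (0,5), (1,2), (1,5)
Partition: S = [0, 1], T = [2, 3, 4, 5]

Max-flow min-cut theorem verified: both equal 25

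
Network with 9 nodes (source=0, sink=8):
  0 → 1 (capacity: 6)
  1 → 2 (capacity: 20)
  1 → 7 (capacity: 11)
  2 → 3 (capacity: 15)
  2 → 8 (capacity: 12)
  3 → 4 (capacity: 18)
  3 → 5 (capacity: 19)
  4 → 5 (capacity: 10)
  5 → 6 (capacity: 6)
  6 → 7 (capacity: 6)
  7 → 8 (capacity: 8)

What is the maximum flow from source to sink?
Maximum flow = 6

Max flow: 6

Flow assignment:
  0 → 1: 6/6
  1 → 2: 6/20
  2 → 8: 6/12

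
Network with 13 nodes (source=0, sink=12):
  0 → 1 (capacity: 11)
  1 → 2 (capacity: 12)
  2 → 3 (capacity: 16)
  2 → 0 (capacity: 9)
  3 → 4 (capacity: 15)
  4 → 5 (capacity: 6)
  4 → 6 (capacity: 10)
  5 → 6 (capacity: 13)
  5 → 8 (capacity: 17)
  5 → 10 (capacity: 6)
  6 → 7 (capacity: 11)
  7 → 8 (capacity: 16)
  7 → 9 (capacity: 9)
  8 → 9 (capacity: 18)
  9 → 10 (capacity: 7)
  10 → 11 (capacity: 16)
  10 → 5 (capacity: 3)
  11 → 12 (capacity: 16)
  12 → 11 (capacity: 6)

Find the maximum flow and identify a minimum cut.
Max flow = 11, Min cut edges: (0,1)

Maximum flow: 11
Minimum cut: (0,1)
Partition: S = [0], T = [1, 2, 3, 4, 5, 6, 7, 8, 9, 10, 11, 12]

Max-flow min-cut theorem verified: both equal 11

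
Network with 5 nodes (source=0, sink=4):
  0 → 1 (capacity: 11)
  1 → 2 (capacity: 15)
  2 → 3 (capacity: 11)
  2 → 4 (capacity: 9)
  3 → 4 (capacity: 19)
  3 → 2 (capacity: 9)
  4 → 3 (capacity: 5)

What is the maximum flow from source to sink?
Maximum flow = 11

Max flow: 11

Flow assignment:
  0 → 1: 11/11
  1 → 2: 11/15
  2 → 3: 2/11
  2 → 4: 9/9
  3 → 4: 2/19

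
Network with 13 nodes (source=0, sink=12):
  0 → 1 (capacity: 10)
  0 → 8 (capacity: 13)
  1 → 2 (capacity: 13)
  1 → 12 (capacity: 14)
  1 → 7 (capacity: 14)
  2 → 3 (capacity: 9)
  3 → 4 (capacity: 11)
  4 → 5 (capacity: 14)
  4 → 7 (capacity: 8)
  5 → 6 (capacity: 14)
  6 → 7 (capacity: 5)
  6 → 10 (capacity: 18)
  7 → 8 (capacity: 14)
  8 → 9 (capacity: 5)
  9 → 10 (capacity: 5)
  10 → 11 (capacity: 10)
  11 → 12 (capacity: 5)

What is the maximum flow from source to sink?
Maximum flow = 15

Max flow: 15

Flow assignment:
  0 → 1: 10/10
  0 → 8: 5/13
  1 → 12: 10/14
  8 → 9: 5/5
  9 → 10: 5/5
  10 → 11: 5/10
  11 → 12: 5/5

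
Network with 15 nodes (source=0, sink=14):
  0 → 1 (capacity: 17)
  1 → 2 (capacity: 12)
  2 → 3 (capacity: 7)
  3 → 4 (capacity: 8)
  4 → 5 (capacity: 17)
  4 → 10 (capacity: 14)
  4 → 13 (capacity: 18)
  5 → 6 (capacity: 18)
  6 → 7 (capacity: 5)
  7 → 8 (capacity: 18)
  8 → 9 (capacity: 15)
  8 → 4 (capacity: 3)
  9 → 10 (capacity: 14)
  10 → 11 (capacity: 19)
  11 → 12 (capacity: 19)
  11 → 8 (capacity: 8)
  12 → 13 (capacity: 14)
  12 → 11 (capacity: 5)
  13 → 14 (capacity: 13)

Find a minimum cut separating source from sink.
Min cut value = 7, edges: (2,3)

Min cut value: 7
Partition: S = [0, 1, 2], T = [3, 4, 5, 6, 7, 8, 9, 10, 11, 12, 13, 14]
Cut edges: (2,3)

By max-flow min-cut theorem, max flow = min cut = 7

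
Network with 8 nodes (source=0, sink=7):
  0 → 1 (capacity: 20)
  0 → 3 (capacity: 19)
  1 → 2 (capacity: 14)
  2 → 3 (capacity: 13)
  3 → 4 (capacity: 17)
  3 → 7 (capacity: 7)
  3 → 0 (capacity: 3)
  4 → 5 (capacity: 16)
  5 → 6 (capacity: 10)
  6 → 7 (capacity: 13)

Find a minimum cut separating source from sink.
Min cut value = 17, edges: (3,7), (5,6)

Min cut value: 17
Partition: S = [0, 1, 2, 3, 4, 5], T = [6, 7]
Cut edges: (3,7), (5,6)

By max-flow min-cut theorem, max flow = min cut = 17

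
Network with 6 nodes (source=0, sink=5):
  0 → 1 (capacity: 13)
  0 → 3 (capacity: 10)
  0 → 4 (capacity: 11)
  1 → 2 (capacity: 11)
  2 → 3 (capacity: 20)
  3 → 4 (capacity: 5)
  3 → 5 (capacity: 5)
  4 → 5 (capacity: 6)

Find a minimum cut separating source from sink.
Min cut value = 11, edges: (3,5), (4,5)

Min cut value: 11
Partition: S = [0, 1, 2, 3, 4], T = [5]
Cut edges: (3,5), (4,5)

By max-flow min-cut theorem, max flow = min cut = 11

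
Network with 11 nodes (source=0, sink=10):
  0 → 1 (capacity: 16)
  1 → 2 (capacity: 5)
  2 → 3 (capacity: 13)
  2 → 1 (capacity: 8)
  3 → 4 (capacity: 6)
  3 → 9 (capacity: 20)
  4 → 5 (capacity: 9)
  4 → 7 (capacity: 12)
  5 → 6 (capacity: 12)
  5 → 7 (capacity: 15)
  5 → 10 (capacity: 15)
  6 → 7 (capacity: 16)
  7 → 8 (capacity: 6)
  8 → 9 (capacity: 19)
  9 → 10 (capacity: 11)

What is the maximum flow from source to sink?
Maximum flow = 5

Max flow: 5

Flow assignment:
  0 → 1: 5/16
  1 → 2: 5/5
  2 → 3: 5/13
  3 → 9: 5/20
  9 → 10: 5/11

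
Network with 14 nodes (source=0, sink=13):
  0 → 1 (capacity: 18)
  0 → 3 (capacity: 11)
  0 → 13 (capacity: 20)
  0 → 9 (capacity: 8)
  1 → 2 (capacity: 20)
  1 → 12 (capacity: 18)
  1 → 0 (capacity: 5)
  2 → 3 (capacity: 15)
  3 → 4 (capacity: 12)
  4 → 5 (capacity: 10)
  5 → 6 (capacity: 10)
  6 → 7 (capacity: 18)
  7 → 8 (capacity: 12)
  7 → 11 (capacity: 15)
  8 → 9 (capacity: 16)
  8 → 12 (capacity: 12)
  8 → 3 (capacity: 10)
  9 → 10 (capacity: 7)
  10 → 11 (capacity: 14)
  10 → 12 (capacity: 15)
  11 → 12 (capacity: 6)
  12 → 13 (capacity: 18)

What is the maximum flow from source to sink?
Maximum flow = 38

Max flow: 38

Flow assignment:
  0 → 1: 1/18
  0 → 3: 10/11
  0 → 13: 20/20
  0 → 9: 7/8
  1 → 12: 1/18
  3 → 4: 10/12
  4 → 5: 10/10
  5 → 6: 10/10
  6 → 7: 10/18
  7 → 8: 10/12
  8 → 12: 10/12
  9 → 10: 7/7
  10 → 12: 7/15
  12 → 13: 18/18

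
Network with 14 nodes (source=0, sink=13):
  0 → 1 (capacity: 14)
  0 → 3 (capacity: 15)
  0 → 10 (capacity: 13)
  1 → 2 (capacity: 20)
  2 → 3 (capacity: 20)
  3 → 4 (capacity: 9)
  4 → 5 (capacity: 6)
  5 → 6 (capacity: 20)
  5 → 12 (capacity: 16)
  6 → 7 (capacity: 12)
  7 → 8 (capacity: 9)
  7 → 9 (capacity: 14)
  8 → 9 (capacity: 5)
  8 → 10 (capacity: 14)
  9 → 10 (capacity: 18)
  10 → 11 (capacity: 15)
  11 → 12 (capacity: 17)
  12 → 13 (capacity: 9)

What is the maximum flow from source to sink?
Maximum flow = 9

Max flow: 9

Flow assignment:
  0 → 10: 9/13
  10 → 11: 9/15
  11 → 12: 9/17
  12 → 13: 9/9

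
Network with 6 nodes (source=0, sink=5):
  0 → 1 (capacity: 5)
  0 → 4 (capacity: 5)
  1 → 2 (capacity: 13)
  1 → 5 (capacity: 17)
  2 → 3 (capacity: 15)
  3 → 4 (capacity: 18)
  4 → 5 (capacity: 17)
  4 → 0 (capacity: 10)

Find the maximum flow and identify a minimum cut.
Max flow = 10, Min cut edges: (0,1), (0,4)

Maximum flow: 10
Minimum cut: (0,1), (0,4)
Partition: S = [0], T = [1, 2, 3, 4, 5]

Max-flow min-cut theorem verified: both equal 10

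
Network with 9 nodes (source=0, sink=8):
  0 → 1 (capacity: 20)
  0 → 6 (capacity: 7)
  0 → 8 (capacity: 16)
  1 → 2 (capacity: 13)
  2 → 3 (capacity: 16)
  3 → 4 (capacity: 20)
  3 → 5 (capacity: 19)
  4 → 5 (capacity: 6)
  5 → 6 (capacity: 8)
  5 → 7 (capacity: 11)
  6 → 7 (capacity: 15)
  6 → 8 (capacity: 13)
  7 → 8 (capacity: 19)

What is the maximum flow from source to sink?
Maximum flow = 36

Max flow: 36

Flow assignment:
  0 → 1: 13/20
  0 → 6: 7/7
  0 → 8: 16/16
  1 → 2: 13/13
  2 → 3: 13/16
  3 → 5: 13/19
  5 → 6: 8/8
  5 → 7: 5/11
  6 → 7: 2/15
  6 → 8: 13/13
  7 → 8: 7/19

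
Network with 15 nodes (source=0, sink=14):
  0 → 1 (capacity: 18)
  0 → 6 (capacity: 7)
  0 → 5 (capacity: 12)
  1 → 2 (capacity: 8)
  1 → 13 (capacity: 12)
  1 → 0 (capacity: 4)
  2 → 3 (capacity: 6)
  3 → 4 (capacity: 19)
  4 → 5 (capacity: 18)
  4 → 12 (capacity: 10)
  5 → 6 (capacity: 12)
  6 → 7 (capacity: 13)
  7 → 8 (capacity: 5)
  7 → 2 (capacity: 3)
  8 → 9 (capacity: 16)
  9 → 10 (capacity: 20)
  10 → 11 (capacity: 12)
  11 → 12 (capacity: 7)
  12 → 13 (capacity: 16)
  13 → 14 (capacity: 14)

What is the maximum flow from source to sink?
Maximum flow = 14

Max flow: 14

Flow assignment:
  0 → 1: 6/18
  0 → 6: 2/7
  0 → 5: 6/12
  1 → 2: 3/8
  1 → 13: 3/12
  2 → 3: 6/6
  3 → 4: 6/19
  4 → 12: 6/10
  5 → 6: 6/12
  6 → 7: 8/13
  7 → 8: 5/5
  7 → 2: 3/3
  8 → 9: 5/16
  9 → 10: 5/20
  10 → 11: 5/12
  11 → 12: 5/7
  12 → 13: 11/16
  13 → 14: 14/14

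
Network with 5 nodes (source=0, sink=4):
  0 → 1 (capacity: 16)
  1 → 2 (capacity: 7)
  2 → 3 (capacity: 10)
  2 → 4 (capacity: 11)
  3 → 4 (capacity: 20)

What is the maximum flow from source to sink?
Maximum flow = 7

Max flow: 7

Flow assignment:
  0 → 1: 7/16
  1 → 2: 7/7
  2 → 4: 7/11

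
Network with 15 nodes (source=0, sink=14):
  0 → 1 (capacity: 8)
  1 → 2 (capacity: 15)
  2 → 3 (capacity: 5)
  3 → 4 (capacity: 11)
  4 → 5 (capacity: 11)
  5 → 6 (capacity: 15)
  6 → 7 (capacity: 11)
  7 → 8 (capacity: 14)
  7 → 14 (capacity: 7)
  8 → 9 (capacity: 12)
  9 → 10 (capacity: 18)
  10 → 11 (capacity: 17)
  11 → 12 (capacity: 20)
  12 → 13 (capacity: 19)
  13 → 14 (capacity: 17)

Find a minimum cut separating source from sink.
Min cut value = 5, edges: (2,3)

Min cut value: 5
Partition: S = [0, 1, 2], T = [3, 4, 5, 6, 7, 8, 9, 10, 11, 12, 13, 14]
Cut edges: (2,3)

By max-flow min-cut theorem, max flow = min cut = 5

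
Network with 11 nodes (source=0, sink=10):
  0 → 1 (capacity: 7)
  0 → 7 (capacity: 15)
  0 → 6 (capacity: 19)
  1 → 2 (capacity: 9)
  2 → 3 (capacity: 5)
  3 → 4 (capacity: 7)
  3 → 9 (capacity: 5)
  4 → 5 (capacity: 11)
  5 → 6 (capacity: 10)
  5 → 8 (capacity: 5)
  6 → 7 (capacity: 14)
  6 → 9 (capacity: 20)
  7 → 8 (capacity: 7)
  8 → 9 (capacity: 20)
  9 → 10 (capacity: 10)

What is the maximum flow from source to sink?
Maximum flow = 10

Max flow: 10

Flow assignment:
  0 → 1: 5/7
  0 → 7: 5/15
  1 → 2: 5/9
  2 → 3: 5/5
  3 → 9: 5/5
  7 → 8: 5/7
  8 → 9: 5/20
  9 → 10: 10/10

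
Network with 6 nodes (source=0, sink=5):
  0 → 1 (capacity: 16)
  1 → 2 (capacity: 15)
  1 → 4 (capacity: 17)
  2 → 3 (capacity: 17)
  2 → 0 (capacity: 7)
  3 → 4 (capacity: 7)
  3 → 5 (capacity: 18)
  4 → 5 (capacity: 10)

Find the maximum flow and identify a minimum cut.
Max flow = 16, Min cut edges: (0,1)

Maximum flow: 16
Minimum cut: (0,1)
Partition: S = [0], T = [1, 2, 3, 4, 5]

Max-flow min-cut theorem verified: both equal 16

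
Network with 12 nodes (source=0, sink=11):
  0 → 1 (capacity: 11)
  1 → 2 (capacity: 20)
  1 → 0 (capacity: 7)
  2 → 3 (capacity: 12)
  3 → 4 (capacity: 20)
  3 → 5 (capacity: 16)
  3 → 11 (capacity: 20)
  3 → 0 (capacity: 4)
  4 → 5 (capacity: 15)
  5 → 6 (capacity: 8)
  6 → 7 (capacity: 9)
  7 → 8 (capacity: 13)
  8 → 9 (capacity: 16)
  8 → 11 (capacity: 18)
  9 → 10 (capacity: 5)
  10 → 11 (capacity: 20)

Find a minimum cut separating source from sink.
Min cut value = 11, edges: (0,1)

Min cut value: 11
Partition: S = [0], T = [1, 2, 3, 4, 5, 6, 7, 8, 9, 10, 11]
Cut edges: (0,1)

By max-flow min-cut theorem, max flow = min cut = 11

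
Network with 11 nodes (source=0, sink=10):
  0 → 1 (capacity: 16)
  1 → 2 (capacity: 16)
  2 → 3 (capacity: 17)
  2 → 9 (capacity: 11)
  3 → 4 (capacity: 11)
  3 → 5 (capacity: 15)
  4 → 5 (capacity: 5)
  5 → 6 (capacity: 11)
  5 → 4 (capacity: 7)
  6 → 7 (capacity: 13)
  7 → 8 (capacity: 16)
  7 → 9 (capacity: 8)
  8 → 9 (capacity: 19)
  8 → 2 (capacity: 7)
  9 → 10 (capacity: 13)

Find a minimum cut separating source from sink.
Min cut value = 13, edges: (9,10)

Min cut value: 13
Partition: S = [0, 1, 2, 3, 4, 5, 6, 7, 8, 9], T = [10]
Cut edges: (9,10)

By max-flow min-cut theorem, max flow = min cut = 13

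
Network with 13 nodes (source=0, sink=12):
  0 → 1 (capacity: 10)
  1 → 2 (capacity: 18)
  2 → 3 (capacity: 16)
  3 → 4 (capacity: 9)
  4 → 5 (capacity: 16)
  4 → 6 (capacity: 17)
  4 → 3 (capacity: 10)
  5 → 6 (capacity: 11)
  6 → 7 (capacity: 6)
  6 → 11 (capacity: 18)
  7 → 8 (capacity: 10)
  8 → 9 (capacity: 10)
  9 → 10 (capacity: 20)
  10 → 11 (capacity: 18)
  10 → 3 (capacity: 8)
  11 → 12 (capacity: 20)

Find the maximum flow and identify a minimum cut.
Max flow = 9, Min cut edges: (3,4)

Maximum flow: 9
Minimum cut: (3,4)
Partition: S = [0, 1, 2, 3], T = [4, 5, 6, 7, 8, 9, 10, 11, 12]

Max-flow min-cut theorem verified: both equal 9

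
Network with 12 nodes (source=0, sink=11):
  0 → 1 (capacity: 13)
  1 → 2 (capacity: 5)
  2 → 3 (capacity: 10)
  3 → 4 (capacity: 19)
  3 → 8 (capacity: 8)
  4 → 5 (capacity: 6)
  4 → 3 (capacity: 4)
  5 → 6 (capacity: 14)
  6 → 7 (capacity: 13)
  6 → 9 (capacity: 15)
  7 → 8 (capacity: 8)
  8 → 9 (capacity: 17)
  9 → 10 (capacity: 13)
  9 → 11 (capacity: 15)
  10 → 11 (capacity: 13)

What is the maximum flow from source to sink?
Maximum flow = 5

Max flow: 5

Flow assignment:
  0 → 1: 5/13
  1 → 2: 5/5
  2 → 3: 5/10
  3 → 8: 5/8
  8 → 9: 5/17
  9 → 11: 5/15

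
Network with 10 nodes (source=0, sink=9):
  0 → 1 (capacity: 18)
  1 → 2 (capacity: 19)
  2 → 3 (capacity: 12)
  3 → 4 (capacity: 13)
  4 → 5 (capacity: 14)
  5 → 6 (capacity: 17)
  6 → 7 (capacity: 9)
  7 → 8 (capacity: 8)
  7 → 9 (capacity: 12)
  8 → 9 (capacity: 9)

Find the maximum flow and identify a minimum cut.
Max flow = 9, Min cut edges: (6,7)

Maximum flow: 9
Minimum cut: (6,7)
Partition: S = [0, 1, 2, 3, 4, 5, 6], T = [7, 8, 9]

Max-flow min-cut theorem verified: both equal 9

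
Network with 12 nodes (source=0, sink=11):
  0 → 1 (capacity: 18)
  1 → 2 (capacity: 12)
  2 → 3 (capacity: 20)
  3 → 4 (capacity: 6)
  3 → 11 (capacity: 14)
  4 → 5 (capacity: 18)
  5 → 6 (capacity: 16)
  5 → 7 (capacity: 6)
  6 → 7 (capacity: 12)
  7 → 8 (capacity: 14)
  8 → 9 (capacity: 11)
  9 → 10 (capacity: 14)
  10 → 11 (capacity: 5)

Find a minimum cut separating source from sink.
Min cut value = 12, edges: (1,2)

Min cut value: 12
Partition: S = [0, 1], T = [2, 3, 4, 5, 6, 7, 8, 9, 10, 11]
Cut edges: (1,2)

By max-flow min-cut theorem, max flow = min cut = 12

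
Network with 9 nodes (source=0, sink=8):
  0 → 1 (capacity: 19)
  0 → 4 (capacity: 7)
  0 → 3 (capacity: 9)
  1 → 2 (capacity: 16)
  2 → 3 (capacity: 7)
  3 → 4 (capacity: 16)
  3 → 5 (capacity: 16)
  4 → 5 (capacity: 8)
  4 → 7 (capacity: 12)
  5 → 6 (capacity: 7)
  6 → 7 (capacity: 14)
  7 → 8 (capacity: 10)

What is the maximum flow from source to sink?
Maximum flow = 10

Max flow: 10

Flow assignment:
  0 → 1: 7/19
  0 → 3: 3/9
  1 → 2: 7/16
  2 → 3: 7/7
  3 → 4: 3/16
  3 → 5: 7/16
  4 → 7: 3/12
  5 → 6: 7/7
  6 → 7: 7/14
  7 → 8: 10/10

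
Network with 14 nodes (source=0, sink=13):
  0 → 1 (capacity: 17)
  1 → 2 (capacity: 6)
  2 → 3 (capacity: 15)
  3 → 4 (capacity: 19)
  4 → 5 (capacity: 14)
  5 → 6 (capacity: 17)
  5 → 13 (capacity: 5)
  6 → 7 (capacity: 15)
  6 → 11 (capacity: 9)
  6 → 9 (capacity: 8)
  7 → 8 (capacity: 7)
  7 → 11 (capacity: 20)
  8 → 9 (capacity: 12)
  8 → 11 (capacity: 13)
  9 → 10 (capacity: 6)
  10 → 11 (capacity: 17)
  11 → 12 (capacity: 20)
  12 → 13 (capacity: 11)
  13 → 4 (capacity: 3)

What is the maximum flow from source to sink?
Maximum flow = 6

Max flow: 6

Flow assignment:
  0 → 1: 6/17
  1 → 2: 6/6
  2 → 3: 6/15
  3 → 4: 6/19
  4 → 5: 6/14
  5 → 6: 1/17
  5 → 13: 5/5
  6 → 11: 1/9
  11 → 12: 1/20
  12 → 13: 1/11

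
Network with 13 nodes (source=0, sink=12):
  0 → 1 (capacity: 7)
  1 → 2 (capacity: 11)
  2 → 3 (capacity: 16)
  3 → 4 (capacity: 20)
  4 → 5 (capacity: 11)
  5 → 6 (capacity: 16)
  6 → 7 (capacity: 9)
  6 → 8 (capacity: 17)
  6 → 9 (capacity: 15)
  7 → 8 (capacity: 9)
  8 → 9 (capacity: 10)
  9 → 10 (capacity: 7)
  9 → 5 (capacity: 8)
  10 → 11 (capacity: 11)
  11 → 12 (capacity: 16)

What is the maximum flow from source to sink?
Maximum flow = 7

Max flow: 7

Flow assignment:
  0 → 1: 7/7
  1 → 2: 7/11
  2 → 3: 7/16
  3 → 4: 7/20
  4 → 5: 7/11
  5 → 6: 7/16
  6 → 9: 7/15
  9 → 10: 7/7
  10 → 11: 7/11
  11 → 12: 7/16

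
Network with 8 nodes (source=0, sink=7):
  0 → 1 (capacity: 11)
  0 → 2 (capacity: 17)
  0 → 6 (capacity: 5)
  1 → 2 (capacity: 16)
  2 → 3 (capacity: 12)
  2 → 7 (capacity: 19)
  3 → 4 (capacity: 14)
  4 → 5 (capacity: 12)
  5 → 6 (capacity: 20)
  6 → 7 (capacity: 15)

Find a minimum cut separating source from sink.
Min cut value = 33, edges: (0,1), (0,2), (0,6)

Min cut value: 33
Partition: S = [0], T = [1, 2, 3, 4, 5, 6, 7]
Cut edges: (0,1), (0,2), (0,6)

By max-flow min-cut theorem, max flow = min cut = 33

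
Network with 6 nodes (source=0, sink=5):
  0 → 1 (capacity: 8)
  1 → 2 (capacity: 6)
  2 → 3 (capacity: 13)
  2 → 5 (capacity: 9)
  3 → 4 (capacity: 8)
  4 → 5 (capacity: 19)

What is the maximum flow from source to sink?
Maximum flow = 6

Max flow: 6

Flow assignment:
  0 → 1: 6/8
  1 → 2: 6/6
  2 → 5: 6/9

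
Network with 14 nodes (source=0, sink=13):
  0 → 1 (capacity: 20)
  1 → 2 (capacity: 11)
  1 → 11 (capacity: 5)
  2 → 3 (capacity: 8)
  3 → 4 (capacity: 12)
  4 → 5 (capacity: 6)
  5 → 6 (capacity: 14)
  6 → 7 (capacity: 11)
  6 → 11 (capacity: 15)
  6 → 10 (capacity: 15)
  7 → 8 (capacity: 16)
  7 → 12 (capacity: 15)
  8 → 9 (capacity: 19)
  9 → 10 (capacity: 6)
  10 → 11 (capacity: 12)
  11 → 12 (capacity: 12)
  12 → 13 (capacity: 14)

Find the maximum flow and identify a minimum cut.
Max flow = 11, Min cut edges: (1,11), (4,5)

Maximum flow: 11
Minimum cut: (1,11), (4,5)
Partition: S = [0, 1, 2, 3, 4], T = [5, 6, 7, 8, 9, 10, 11, 12, 13]

Max-flow min-cut theorem verified: both equal 11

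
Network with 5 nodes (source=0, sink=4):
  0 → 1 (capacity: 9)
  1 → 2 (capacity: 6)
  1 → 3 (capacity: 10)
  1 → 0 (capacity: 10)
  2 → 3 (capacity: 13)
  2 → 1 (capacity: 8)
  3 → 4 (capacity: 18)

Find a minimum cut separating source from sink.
Min cut value = 9, edges: (0,1)

Min cut value: 9
Partition: S = [0], T = [1, 2, 3, 4]
Cut edges: (0,1)

By max-flow min-cut theorem, max flow = min cut = 9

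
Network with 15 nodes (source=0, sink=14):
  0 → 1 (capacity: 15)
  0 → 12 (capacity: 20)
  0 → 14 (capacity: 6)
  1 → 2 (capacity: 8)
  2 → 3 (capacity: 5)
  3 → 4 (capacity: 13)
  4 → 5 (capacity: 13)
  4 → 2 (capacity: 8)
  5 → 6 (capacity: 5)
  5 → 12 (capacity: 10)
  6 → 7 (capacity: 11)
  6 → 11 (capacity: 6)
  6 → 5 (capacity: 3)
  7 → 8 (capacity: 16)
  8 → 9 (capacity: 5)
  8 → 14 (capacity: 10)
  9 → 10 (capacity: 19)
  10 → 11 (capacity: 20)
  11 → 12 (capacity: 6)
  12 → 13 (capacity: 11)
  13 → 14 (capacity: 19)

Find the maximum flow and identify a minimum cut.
Max flow = 22, Min cut edges: (0,14), (5,6), (12,13)

Maximum flow: 22
Minimum cut: (0,14), (5,6), (12,13)
Partition: S = [0, 1, 2, 3, 4, 5, 9, 10, 11, 12], T = [6, 7, 8, 13, 14]

Max-flow min-cut theorem verified: both equal 22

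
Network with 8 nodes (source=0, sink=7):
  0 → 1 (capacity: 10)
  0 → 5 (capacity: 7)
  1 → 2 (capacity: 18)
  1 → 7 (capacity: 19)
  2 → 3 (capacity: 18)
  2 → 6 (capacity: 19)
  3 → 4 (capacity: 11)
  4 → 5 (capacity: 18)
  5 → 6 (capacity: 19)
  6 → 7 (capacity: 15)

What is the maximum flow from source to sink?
Maximum flow = 17

Max flow: 17

Flow assignment:
  0 → 1: 10/10
  0 → 5: 7/7
  1 → 7: 10/19
  5 → 6: 7/19
  6 → 7: 7/15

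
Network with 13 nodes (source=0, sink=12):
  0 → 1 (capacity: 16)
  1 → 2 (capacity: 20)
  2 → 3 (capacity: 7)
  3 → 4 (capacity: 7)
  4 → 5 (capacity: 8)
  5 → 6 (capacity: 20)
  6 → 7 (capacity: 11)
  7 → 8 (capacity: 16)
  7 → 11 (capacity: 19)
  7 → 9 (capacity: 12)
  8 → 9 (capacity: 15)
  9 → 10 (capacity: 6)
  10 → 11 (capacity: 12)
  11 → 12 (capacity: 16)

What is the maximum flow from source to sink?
Maximum flow = 7

Max flow: 7

Flow assignment:
  0 → 1: 7/16
  1 → 2: 7/20
  2 → 3: 7/7
  3 → 4: 7/7
  4 → 5: 7/8
  5 → 6: 7/20
  6 → 7: 7/11
  7 → 11: 7/19
  11 → 12: 7/16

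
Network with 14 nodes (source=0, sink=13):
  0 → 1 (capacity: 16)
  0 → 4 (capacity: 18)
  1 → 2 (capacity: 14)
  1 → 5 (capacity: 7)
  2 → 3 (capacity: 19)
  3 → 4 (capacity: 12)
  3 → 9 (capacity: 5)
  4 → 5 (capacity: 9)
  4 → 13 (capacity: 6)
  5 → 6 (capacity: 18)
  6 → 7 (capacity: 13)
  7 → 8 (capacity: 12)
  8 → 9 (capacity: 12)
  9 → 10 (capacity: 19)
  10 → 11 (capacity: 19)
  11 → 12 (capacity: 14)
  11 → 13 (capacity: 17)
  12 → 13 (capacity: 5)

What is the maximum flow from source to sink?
Maximum flow = 23

Max flow: 23

Flow assignment:
  0 → 1: 8/16
  0 → 4: 15/18
  1 → 2: 5/14
  1 → 5: 3/7
  2 → 3: 5/19
  3 → 9: 5/5
  4 → 5: 9/9
  4 → 13: 6/6
  5 → 6: 12/18
  6 → 7: 12/13
  7 → 8: 12/12
  8 → 9: 12/12
  9 → 10: 17/19
  10 → 11: 17/19
  11 → 13: 17/17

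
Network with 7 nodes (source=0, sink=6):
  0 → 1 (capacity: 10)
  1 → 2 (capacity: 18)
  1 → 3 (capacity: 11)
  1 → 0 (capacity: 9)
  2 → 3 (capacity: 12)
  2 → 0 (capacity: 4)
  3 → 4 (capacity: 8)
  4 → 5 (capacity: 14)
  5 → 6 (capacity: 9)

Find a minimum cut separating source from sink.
Min cut value = 8, edges: (3,4)

Min cut value: 8
Partition: S = [0, 1, 2, 3], T = [4, 5, 6]
Cut edges: (3,4)

By max-flow min-cut theorem, max flow = min cut = 8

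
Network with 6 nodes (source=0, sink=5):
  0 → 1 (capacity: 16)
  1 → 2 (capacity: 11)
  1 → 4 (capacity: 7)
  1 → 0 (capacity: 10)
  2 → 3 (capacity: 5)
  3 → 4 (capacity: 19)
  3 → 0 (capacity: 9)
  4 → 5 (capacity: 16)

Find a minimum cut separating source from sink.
Min cut value = 12, edges: (1,4), (2,3)

Min cut value: 12
Partition: S = [0, 1, 2], T = [3, 4, 5]
Cut edges: (1,4), (2,3)

By max-flow min-cut theorem, max flow = min cut = 12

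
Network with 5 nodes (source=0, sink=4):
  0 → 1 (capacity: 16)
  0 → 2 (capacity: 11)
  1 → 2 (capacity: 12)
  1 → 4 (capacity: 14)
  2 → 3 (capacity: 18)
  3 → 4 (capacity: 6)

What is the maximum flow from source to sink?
Maximum flow = 20

Max flow: 20

Flow assignment:
  0 → 1: 16/16
  0 → 2: 4/11
  1 → 2: 2/12
  1 → 4: 14/14
  2 → 3: 6/18
  3 → 4: 6/6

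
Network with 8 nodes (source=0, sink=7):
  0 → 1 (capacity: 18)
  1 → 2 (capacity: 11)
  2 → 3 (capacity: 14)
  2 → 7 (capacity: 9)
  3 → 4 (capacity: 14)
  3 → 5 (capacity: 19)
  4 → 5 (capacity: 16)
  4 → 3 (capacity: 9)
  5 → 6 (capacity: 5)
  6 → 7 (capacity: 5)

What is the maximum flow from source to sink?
Maximum flow = 11

Max flow: 11

Flow assignment:
  0 → 1: 11/18
  1 → 2: 11/11
  2 → 3: 2/14
  2 → 7: 9/9
  3 → 5: 2/19
  5 → 6: 2/5
  6 → 7: 2/5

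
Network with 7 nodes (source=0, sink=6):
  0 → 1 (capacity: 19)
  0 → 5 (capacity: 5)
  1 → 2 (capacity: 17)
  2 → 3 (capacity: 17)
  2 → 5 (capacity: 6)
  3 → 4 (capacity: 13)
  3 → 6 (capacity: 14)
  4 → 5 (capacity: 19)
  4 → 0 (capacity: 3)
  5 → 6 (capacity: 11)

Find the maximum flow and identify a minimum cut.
Max flow = 22, Min cut edges: (0,5), (1,2)

Maximum flow: 22
Minimum cut: (0,5), (1,2)
Partition: S = [0, 1], T = [2, 3, 4, 5, 6]

Max-flow min-cut theorem verified: both equal 22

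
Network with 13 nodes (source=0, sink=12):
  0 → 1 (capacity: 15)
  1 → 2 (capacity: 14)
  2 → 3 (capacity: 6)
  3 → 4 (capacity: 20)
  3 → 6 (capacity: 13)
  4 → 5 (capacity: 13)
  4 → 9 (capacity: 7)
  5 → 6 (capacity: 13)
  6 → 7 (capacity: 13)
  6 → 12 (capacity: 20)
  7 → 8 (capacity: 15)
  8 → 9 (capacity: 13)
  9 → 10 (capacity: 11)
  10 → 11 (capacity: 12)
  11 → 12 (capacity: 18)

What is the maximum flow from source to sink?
Maximum flow = 6

Max flow: 6

Flow assignment:
  0 → 1: 6/15
  1 → 2: 6/14
  2 → 3: 6/6
  3 → 6: 6/13
  6 → 12: 6/20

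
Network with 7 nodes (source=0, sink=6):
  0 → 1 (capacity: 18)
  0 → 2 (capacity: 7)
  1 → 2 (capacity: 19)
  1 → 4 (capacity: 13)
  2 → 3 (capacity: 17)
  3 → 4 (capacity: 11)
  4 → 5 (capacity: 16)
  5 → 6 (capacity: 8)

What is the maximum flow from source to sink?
Maximum flow = 8

Max flow: 8

Flow assignment:
  0 → 1: 5/18
  0 → 2: 3/7
  1 → 2: 5/19
  2 → 3: 8/17
  3 → 4: 8/11
  4 → 5: 8/16
  5 → 6: 8/8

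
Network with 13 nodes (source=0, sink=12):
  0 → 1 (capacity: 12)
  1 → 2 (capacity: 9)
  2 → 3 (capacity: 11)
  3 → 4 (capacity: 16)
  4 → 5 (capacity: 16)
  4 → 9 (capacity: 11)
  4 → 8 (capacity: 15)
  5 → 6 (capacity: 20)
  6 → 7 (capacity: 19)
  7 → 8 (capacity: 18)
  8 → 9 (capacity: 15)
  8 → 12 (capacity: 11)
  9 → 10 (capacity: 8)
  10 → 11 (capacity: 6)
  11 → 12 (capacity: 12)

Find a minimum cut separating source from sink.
Min cut value = 9, edges: (1,2)

Min cut value: 9
Partition: S = [0, 1], T = [2, 3, 4, 5, 6, 7, 8, 9, 10, 11, 12]
Cut edges: (1,2)

By max-flow min-cut theorem, max flow = min cut = 9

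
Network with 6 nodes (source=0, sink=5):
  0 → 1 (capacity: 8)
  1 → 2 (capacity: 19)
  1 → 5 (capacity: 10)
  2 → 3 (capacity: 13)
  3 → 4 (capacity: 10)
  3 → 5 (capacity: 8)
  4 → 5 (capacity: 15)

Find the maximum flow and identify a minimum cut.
Max flow = 8, Min cut edges: (0,1)

Maximum flow: 8
Minimum cut: (0,1)
Partition: S = [0], T = [1, 2, 3, 4, 5]

Max-flow min-cut theorem verified: both equal 8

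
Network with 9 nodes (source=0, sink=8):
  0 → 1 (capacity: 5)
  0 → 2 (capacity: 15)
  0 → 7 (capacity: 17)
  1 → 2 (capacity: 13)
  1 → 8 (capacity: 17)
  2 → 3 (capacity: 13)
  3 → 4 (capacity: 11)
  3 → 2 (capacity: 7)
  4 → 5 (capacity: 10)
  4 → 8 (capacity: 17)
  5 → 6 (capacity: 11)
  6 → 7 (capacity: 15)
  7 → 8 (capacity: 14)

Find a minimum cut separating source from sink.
Min cut value = 30, edges: (0,1), (3,4), (7,8)

Min cut value: 30
Partition: S = [0, 2, 3, 5, 6, 7], T = [1, 4, 8]
Cut edges: (0,1), (3,4), (7,8)

By max-flow min-cut theorem, max flow = min cut = 30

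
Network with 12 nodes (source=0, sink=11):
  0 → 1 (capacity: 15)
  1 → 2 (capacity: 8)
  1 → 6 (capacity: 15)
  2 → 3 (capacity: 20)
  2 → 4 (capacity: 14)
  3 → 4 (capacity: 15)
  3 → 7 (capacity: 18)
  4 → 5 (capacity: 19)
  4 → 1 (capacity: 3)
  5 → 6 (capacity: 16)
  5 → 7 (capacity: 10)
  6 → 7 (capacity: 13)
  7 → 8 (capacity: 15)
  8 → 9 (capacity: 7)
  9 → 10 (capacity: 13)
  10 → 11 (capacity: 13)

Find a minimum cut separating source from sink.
Min cut value = 7, edges: (8,9)

Min cut value: 7
Partition: S = [0, 1, 2, 3, 4, 5, 6, 7, 8], T = [9, 10, 11]
Cut edges: (8,9)

By max-flow min-cut theorem, max flow = min cut = 7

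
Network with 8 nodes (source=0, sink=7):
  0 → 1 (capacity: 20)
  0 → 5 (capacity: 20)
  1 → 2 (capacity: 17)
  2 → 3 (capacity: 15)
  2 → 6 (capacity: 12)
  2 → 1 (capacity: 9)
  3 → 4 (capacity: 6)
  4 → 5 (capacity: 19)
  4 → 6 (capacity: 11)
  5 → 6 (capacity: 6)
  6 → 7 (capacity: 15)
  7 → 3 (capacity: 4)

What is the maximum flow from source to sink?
Maximum flow = 15

Max flow: 15

Flow assignment:
  0 → 1: 14/20
  0 → 5: 1/20
  1 → 2: 14/17
  2 → 3: 5/15
  2 → 6: 9/12
  3 → 4: 5/6
  4 → 5: 5/19
  5 → 6: 6/6
  6 → 7: 15/15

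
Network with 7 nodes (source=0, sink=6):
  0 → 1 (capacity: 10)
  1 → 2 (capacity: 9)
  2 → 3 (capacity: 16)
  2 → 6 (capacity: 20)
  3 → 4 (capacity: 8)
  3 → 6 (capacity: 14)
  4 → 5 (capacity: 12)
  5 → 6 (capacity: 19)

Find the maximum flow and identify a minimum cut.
Max flow = 9, Min cut edges: (1,2)

Maximum flow: 9
Minimum cut: (1,2)
Partition: S = [0, 1], T = [2, 3, 4, 5, 6]

Max-flow min-cut theorem verified: both equal 9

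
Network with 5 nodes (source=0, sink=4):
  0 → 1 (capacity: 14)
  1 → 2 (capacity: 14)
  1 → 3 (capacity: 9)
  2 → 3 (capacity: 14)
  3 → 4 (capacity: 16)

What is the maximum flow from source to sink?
Maximum flow = 14

Max flow: 14

Flow assignment:
  0 → 1: 14/14
  1 → 2: 5/14
  1 → 3: 9/9
  2 → 3: 5/14
  3 → 4: 14/16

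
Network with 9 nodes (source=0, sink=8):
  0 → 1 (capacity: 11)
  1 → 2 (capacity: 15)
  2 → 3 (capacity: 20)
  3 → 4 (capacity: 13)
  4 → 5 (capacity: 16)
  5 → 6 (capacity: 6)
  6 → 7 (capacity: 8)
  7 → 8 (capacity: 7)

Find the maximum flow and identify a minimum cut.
Max flow = 6, Min cut edges: (5,6)

Maximum flow: 6
Minimum cut: (5,6)
Partition: S = [0, 1, 2, 3, 4, 5], T = [6, 7, 8]

Max-flow min-cut theorem verified: both equal 6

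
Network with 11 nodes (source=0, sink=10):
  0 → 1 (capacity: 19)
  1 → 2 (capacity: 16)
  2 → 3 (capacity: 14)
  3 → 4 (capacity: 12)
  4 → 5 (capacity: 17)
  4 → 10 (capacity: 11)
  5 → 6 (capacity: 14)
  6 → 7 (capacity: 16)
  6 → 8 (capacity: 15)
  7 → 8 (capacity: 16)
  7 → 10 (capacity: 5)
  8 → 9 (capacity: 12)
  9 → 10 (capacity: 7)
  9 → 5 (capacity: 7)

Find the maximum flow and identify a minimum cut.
Max flow = 12, Min cut edges: (3,4)

Maximum flow: 12
Minimum cut: (3,4)
Partition: S = [0, 1, 2, 3], T = [4, 5, 6, 7, 8, 9, 10]

Max-flow min-cut theorem verified: both equal 12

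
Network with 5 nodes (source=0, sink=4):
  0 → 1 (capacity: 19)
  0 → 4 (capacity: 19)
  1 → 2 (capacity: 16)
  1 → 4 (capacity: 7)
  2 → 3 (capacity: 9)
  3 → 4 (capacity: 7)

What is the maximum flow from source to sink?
Maximum flow = 33

Max flow: 33

Flow assignment:
  0 → 1: 14/19
  0 → 4: 19/19
  1 → 2: 7/16
  1 → 4: 7/7
  2 → 3: 7/9
  3 → 4: 7/7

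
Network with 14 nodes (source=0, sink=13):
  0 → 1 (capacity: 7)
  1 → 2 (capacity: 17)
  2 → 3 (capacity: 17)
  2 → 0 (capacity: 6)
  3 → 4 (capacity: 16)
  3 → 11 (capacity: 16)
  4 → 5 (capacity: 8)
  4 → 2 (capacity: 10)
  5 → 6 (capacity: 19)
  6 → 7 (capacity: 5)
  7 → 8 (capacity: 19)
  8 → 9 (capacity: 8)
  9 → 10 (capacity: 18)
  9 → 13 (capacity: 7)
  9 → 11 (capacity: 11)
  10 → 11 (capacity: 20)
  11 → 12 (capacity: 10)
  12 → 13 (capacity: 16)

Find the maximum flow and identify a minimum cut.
Max flow = 7, Min cut edges: (0,1)

Maximum flow: 7
Minimum cut: (0,1)
Partition: S = [0], T = [1, 2, 3, 4, 5, 6, 7, 8, 9, 10, 11, 12, 13]

Max-flow min-cut theorem verified: both equal 7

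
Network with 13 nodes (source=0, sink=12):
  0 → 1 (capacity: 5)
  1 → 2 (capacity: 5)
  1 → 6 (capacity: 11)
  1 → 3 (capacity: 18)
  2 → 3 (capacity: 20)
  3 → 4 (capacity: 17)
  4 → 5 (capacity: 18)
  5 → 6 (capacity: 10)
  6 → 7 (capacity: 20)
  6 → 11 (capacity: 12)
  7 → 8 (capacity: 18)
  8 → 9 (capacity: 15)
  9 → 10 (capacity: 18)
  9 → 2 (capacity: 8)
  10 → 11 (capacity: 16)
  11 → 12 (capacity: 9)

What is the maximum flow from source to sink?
Maximum flow = 5

Max flow: 5

Flow assignment:
  0 → 1: 5/5
  1 → 6: 5/11
  6 → 11: 5/12
  11 → 12: 5/9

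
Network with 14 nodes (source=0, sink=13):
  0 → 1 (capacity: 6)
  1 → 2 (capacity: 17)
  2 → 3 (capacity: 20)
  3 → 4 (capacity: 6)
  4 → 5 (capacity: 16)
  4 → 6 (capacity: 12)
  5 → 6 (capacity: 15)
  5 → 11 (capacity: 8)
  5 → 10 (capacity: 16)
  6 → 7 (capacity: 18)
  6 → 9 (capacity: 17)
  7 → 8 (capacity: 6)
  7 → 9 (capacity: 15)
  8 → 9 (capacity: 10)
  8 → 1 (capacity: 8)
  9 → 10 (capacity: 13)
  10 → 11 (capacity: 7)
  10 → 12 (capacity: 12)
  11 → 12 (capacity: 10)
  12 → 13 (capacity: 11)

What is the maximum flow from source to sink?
Maximum flow = 6

Max flow: 6

Flow assignment:
  0 → 1: 6/6
  1 → 2: 6/17
  2 → 3: 6/20
  3 → 4: 6/6
  4 → 5: 6/16
  5 → 11: 6/8
  11 → 12: 6/10
  12 → 13: 6/11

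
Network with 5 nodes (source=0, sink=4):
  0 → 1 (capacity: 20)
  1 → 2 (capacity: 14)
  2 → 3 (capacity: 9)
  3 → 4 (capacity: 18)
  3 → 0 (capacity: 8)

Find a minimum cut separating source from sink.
Min cut value = 9, edges: (2,3)

Min cut value: 9
Partition: S = [0, 1, 2], T = [3, 4]
Cut edges: (2,3)

By max-flow min-cut theorem, max flow = min cut = 9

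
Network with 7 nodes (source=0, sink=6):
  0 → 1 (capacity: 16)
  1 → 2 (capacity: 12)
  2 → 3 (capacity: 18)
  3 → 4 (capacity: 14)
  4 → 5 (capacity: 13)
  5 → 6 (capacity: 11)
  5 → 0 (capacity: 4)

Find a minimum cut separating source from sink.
Min cut value = 11, edges: (5,6)

Min cut value: 11
Partition: S = [0, 1, 2, 3, 4, 5], T = [6]
Cut edges: (5,6)

By max-flow min-cut theorem, max flow = min cut = 11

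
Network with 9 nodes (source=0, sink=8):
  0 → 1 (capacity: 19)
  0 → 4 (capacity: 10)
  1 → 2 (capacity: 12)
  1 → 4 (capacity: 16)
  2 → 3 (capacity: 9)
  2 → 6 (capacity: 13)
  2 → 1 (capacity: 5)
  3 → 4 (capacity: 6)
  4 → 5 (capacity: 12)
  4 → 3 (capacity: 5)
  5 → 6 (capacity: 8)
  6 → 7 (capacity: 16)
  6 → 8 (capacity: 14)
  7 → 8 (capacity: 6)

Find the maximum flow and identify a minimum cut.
Max flow = 20, Min cut edges: (6,8), (7,8)

Maximum flow: 20
Minimum cut: (6,8), (7,8)
Partition: S = [0, 1, 2, 3, 4, 5, 6, 7], T = [8]

Max-flow min-cut theorem verified: both equal 20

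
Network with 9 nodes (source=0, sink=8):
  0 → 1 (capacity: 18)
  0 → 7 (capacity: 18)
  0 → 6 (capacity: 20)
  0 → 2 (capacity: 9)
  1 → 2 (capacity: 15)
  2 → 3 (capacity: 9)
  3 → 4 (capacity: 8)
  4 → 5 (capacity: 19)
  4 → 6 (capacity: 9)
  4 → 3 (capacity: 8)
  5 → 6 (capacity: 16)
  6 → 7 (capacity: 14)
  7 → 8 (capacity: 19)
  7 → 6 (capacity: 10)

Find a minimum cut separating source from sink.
Min cut value = 19, edges: (7,8)

Min cut value: 19
Partition: S = [0, 1, 2, 3, 4, 5, 6, 7], T = [8]
Cut edges: (7,8)

By max-flow min-cut theorem, max flow = min cut = 19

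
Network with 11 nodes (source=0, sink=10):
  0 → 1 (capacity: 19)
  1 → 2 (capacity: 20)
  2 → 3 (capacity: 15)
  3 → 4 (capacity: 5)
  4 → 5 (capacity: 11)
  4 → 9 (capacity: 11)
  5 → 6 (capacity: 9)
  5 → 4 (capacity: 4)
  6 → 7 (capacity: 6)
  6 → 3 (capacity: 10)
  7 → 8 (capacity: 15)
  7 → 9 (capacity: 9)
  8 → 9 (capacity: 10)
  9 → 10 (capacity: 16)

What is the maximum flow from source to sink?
Maximum flow = 5

Max flow: 5

Flow assignment:
  0 → 1: 5/19
  1 → 2: 5/20
  2 → 3: 5/15
  3 → 4: 5/5
  4 → 9: 5/11
  9 → 10: 5/16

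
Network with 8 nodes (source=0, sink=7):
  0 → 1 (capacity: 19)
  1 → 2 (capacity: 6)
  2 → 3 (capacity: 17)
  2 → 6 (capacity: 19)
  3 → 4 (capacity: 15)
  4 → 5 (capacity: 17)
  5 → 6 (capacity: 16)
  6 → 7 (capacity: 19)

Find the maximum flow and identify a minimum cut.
Max flow = 6, Min cut edges: (1,2)

Maximum flow: 6
Minimum cut: (1,2)
Partition: S = [0, 1], T = [2, 3, 4, 5, 6, 7]

Max-flow min-cut theorem verified: both equal 6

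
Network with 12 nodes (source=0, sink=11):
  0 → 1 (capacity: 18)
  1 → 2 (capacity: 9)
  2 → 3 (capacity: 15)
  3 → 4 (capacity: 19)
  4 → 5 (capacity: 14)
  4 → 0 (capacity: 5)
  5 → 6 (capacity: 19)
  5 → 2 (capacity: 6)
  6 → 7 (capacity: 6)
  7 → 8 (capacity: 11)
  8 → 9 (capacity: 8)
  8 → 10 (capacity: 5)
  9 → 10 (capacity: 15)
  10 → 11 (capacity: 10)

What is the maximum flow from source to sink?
Maximum flow = 6

Max flow: 6

Flow assignment:
  0 → 1: 9/18
  1 → 2: 9/9
  2 → 3: 9/15
  3 → 4: 9/19
  4 → 5: 6/14
  4 → 0: 3/5
  5 → 6: 6/19
  6 → 7: 6/6
  7 → 8: 6/11
  8 → 9: 1/8
  8 → 10: 5/5
  9 → 10: 1/15
  10 → 11: 6/10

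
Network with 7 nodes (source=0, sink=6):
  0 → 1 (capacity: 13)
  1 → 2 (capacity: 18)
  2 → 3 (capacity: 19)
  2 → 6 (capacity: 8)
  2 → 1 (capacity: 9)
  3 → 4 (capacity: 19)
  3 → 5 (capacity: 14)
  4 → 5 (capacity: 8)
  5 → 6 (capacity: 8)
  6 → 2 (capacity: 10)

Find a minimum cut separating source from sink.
Min cut value = 13, edges: (0,1)

Min cut value: 13
Partition: S = [0], T = [1, 2, 3, 4, 5, 6]
Cut edges: (0,1)

By max-flow min-cut theorem, max flow = min cut = 13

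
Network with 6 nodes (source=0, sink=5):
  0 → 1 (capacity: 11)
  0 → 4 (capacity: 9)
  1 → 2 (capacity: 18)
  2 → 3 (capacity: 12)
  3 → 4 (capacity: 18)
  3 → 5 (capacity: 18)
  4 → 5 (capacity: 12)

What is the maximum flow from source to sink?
Maximum flow = 20

Max flow: 20

Flow assignment:
  0 → 1: 11/11
  0 → 4: 9/9
  1 → 2: 11/18
  2 → 3: 11/12
  3 → 5: 11/18
  4 → 5: 9/12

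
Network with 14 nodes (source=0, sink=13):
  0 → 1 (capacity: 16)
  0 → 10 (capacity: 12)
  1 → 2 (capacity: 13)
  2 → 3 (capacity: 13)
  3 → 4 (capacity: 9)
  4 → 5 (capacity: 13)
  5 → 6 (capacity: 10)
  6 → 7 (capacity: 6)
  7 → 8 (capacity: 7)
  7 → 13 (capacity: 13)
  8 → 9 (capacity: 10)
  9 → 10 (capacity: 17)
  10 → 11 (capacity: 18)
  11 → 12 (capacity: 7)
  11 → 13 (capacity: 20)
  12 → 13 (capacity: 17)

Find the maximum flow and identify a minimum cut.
Max flow = 18, Min cut edges: (0,10), (6,7)

Maximum flow: 18
Minimum cut: (0,10), (6,7)
Partition: S = [0, 1, 2, 3, 4, 5, 6], T = [7, 8, 9, 10, 11, 12, 13]

Max-flow min-cut theorem verified: both equal 18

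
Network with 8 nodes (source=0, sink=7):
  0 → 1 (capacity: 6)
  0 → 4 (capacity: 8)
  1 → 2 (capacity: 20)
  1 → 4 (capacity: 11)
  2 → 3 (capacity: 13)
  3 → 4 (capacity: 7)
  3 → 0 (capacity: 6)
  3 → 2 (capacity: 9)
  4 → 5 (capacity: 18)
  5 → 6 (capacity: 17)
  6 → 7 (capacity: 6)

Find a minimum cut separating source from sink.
Min cut value = 6, edges: (6,7)

Min cut value: 6
Partition: S = [0, 1, 2, 3, 4, 5, 6], T = [7]
Cut edges: (6,7)

By max-flow min-cut theorem, max flow = min cut = 6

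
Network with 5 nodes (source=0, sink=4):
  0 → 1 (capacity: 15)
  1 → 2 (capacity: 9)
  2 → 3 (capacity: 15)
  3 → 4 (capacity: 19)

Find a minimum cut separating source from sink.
Min cut value = 9, edges: (1,2)

Min cut value: 9
Partition: S = [0, 1], T = [2, 3, 4]
Cut edges: (1,2)

By max-flow min-cut theorem, max flow = min cut = 9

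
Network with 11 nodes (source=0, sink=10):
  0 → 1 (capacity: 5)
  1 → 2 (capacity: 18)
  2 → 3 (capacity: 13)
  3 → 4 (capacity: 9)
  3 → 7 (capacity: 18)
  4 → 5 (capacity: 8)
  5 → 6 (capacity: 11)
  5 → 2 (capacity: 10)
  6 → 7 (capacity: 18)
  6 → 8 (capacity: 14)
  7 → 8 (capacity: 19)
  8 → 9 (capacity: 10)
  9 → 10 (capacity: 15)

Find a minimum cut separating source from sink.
Min cut value = 5, edges: (0,1)

Min cut value: 5
Partition: S = [0], T = [1, 2, 3, 4, 5, 6, 7, 8, 9, 10]
Cut edges: (0,1)

By max-flow min-cut theorem, max flow = min cut = 5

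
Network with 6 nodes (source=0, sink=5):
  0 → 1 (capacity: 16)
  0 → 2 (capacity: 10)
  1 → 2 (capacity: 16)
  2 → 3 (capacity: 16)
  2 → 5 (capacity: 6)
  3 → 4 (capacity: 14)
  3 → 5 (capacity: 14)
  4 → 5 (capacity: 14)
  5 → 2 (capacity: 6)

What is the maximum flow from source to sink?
Maximum flow = 22

Max flow: 22

Flow assignment:
  0 → 1: 16/16
  0 → 2: 6/10
  1 → 2: 16/16
  2 → 3: 16/16
  2 → 5: 6/6
  3 → 4: 2/14
  3 → 5: 14/14
  4 → 5: 2/14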